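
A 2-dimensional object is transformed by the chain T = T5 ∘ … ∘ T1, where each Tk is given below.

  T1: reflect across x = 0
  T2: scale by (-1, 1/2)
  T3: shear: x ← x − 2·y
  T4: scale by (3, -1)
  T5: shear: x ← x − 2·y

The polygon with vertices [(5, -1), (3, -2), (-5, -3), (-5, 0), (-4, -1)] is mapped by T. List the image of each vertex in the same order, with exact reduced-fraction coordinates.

T1 reflect across x = 0: (5, -1) → (-5, -1); (3, -2) → (-3, -2); (-5, -3) → (5, -3); (-5, 0) → (5, 0); (-4, -1) → (4, -1)
T2 scale by (-1, 1/2): (-5, -1) → (5, -1/2); (-3, -2) → (3, -1); (5, -3) → (-5, -3/2); (5, 0) → (-5, 0); (4, -1) → (-4, -1/2)
T3 shear: x ← x − 2·y: (5, -1/2) → (6, -1/2); (3, -1) → (5, -1); (-5, -3/2) → (-2, -3/2); (-5, 0) → (-5, 0); (-4, -1/2) → (-3, -1/2)
T4 scale by (3, -1): (6, -1/2) → (18, 1/2); (5, -1) → (15, 1); (-2, -3/2) → (-6, 3/2); (-5, 0) → (-15, 0); (-3, -1/2) → (-9, 1/2)
T5 shear: x ← x − 2·y: (18, 1/2) → (17, 1/2); (15, 1) → (13, 1); (-6, 3/2) → (-9, 3/2); (-15, 0) → (-15, 0); (-9, 1/2) → (-10, 1/2)

image vertices: (17, 1/2), (13, 1), (-9, 3/2), (-15, 0), (-10, 1/2)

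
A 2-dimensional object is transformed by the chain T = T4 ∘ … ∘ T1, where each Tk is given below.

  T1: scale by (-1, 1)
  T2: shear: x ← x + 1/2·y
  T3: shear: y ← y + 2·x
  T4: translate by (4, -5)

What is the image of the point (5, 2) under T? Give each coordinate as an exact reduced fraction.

T1 scale by (-1, 1): (5, 2) → (-5, 2)
T2 shear: x ← x + 1/2·y: (-5, 2) → (-4, 2)
T3 shear: y ← y + 2·x: (-4, 2) → (-4, -6)
T4 translate by (4, -5): (-4, -6) → (0, -11)

T(p) = (0, -11)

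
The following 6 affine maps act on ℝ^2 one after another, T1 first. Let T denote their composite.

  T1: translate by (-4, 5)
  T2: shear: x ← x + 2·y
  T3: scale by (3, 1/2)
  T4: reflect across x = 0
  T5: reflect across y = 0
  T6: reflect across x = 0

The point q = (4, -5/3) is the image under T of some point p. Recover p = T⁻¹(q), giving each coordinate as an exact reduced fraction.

p = (-4/3, -5/3)

T1 = [1 0 -4; 0 1 5; 0 0 1]
T2·T1 = [1 2 6; 0 1 5; 0 0 1]
T3·…·T1 = [3 6 18; 0 1/2 5/2; 0 0 1]
T4·…·T1 = [-3 -6 -18; 0 1/2 5/2; 0 0 1]
T5·…·T1 = [-3 -6 -18; 0 -1/2 -5/2; 0 0 1]
T6·…·T1 = [3 6 18; 0 -1/2 -5/2; 0 0 1]
det M = -3/2; M⁻¹ = [1/3 4 4; 0 -2 -5; 0 0 1]
M⁻¹ · (4, -5/3)ᵀ = (-4/3, -5/3)ᵀ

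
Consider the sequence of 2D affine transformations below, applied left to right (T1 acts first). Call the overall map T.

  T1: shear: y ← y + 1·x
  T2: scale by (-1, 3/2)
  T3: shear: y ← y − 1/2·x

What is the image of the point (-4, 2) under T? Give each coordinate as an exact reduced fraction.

T(p) = (4, -5)

T1 shear: y ← y + 1·x: (-4, 2) → (-4, -2)
T2 scale by (-1, 3/2): (-4, -2) → (4, -3)
T3 shear: y ← y − 1/2·x: (4, -3) → (4, -5)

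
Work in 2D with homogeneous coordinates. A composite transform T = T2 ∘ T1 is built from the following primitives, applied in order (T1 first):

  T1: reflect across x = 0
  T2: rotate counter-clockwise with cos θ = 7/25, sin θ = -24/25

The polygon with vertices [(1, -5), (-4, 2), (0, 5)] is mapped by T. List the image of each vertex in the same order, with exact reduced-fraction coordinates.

T1 reflect across x = 0: (1, -5) → (-1, -5); (-4, 2) → (4, 2); (0, 5) → (0, 5)
T2 rotate counter-clockwise with cos θ = 7/25, sin θ = -24/25: (-1, -5) → (-127/25, -11/25); (4, 2) → (76/25, -82/25); (0, 5) → (24/5, 7/5)

image vertices: (-127/25, -11/25), (76/25, -82/25), (24/5, 7/5)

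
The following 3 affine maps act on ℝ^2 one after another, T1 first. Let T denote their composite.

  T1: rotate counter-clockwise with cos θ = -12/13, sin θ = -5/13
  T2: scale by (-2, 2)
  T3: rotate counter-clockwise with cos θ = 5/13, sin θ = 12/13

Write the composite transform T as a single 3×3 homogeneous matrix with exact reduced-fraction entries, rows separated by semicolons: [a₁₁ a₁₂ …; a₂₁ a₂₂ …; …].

T1 = [-12/13 5/13 0; -5/13 -12/13 0; 0 0 1]
T2·T1 = [24/13 -10/13 0; -10/13 -24/13 0; 0 0 1]
T3·…·T1 = [240/169 238/169 0; 238/169 -240/169 0; 0 0 1]

T = [240/169 238/169 0; 238/169 -240/169 0; 0 0 1]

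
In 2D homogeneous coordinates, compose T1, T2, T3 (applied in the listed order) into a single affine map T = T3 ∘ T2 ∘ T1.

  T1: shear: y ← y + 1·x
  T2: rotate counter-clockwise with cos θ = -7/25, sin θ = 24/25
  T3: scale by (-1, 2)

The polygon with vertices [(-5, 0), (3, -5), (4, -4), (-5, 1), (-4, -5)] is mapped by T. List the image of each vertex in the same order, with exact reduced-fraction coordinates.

T1 shear: y ← y + 1·x: (-5, 0) → (-5, -5); (3, -5) → (3, -2); (4, -4) → (4, 0); (-5, 1) → (-5, -4); (-4, -5) → (-4, -9)
T2 rotate counter-clockwise with cos θ = -7/25, sin θ = 24/25: (-5, -5) → (31/5, -17/5); (3, -2) → (27/25, 86/25); (4, 0) → (-28/25, 96/25); (-5, -4) → (131/25, -92/25); (-4, -9) → (244/25, -33/25)
T3 scale by (-1, 2): (31/5, -17/5) → (-31/5, -34/5); (27/25, 86/25) → (-27/25, 172/25); (-28/25, 96/25) → (28/25, 192/25); (131/25, -92/25) → (-131/25, -184/25); (244/25, -33/25) → (-244/25, -66/25)

image vertices: (-31/5, -34/5), (-27/25, 172/25), (28/25, 192/25), (-131/25, -184/25), (-244/25, -66/25)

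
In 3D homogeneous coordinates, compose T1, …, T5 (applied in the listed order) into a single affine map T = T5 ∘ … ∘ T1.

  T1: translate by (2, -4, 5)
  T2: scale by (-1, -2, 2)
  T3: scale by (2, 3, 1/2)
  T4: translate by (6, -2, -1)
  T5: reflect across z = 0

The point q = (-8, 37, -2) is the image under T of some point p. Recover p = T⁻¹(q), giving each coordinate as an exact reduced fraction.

T1 = [1 0 0 2; 0 1 0 -4; 0 0 1 5; 0 0 0 1]
T2·T1 = [-1 0 0 -2; 0 -2 0 8; 0 0 2 10; 0 0 0 1]
T3·…·T1 = [-2 0 0 -4; 0 -6 0 24; 0 0 1 5; 0 0 0 1]
T4·…·T1 = [-2 0 0 2; 0 -6 0 22; 0 0 1 4; 0 0 0 1]
T5·…·T1 = [-2 0 0 2; 0 -6 0 22; 0 0 -1 -4; 0 0 0 1]
det M = -12; M⁻¹ = [-1/2 0 0 1; 0 -1/6 0 11/3; 0 0 -1 -4; 0 0 0 1]
M⁻¹ · (-8, 37, -2)ᵀ = (5, -5/2, -2)ᵀ

p = (5, -5/2, -2)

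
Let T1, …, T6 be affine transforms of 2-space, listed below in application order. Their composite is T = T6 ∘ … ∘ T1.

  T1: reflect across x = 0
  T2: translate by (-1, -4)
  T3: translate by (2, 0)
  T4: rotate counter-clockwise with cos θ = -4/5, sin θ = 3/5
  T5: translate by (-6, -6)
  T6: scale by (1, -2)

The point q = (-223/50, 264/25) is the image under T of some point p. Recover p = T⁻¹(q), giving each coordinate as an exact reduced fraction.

T1 = [-1 0 0; 0 1 0; 0 0 1]
T2·T1 = [-1 0 -1; 0 1 -4; 0 0 1]
T3·…·T1 = [-1 0 1; 0 1 -4; 0 0 1]
T4·…·T1 = [4/5 -3/5 8/5; -3/5 -4/5 19/5; 0 0 1]
T5·…·T1 = [4/5 -3/5 -22/5; -3/5 -4/5 -11/5; 0 0 1]
T6·…·T1 = [4/5 -3/5 -22/5; 6/5 8/5 22/5; 0 0 1]
det M = 2; M⁻¹ = [4/5 3/10 11/5; -3/5 2/5 -22/5; 0 0 1]
M⁻¹ · (-223/50, 264/25)ᵀ = (9/5, 5/2)ᵀ

p = (9/5, 5/2)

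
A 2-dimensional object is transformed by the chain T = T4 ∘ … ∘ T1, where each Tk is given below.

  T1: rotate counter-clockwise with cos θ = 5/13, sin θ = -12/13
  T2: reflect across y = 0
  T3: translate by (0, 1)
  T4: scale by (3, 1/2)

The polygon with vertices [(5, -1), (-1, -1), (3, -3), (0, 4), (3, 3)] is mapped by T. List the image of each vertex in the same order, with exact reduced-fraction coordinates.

T1 rotate counter-clockwise with cos θ = 5/13, sin θ = -12/13: (5, -1) → (1, -5); (-1, -1) → (-17/13, 7/13); (3, -3) → (-21/13, -51/13); (0, 4) → (48/13, 20/13); (3, 3) → (51/13, -21/13)
T2 reflect across y = 0: (1, -5) → (1, 5); (-17/13, 7/13) → (-17/13, -7/13); (-21/13, -51/13) → (-21/13, 51/13); (48/13, 20/13) → (48/13, -20/13); (51/13, -21/13) → (51/13, 21/13)
T3 translate by (0, 1): (1, 5) → (1, 6); (-17/13, -7/13) → (-17/13, 6/13); (-21/13, 51/13) → (-21/13, 64/13); (48/13, -20/13) → (48/13, -7/13); (51/13, 21/13) → (51/13, 34/13)
T4 scale by (3, 1/2): (1, 6) → (3, 3); (-17/13, 6/13) → (-51/13, 3/13); (-21/13, 64/13) → (-63/13, 32/13); (48/13, -7/13) → (144/13, -7/26); (51/13, 34/13) → (153/13, 17/13)

image vertices: (3, 3), (-51/13, 3/13), (-63/13, 32/13), (144/13, -7/26), (153/13, 17/13)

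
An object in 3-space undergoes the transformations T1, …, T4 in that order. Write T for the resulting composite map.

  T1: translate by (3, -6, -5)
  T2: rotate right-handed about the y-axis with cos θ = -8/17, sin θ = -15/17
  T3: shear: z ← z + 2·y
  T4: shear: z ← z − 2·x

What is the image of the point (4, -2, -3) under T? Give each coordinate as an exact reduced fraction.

T(p) = (64/17, -8, -231/17)

T1 translate by (3, -6, -5): (4, -2, -3) → (7, -8, -8)
T2 rotate right-handed about the y-axis with cos θ = -8/17, sin θ = -15/17: (7, -8, -8) → (64/17, -8, 169/17)
T3 shear: z ← z + 2·y: (64/17, -8, 169/17) → (64/17, -8, -103/17)
T4 shear: z ← z − 2·x: (64/17, -8, -103/17) → (64/17, -8, -231/17)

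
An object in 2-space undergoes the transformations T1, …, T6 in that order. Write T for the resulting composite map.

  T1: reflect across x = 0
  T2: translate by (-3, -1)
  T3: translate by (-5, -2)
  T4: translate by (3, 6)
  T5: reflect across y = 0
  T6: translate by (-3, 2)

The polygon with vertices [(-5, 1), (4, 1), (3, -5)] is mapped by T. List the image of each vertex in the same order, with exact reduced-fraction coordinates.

image vertices: (-3, -2), (-12, -2), (-11, 4)

T1 reflect across x = 0: (-5, 1) → (5, 1); (4, 1) → (-4, 1); (3, -5) → (-3, -5)
T2 translate by (-3, -1): (5, 1) → (2, 0); (-4, 1) → (-7, 0); (-3, -5) → (-6, -6)
T3 translate by (-5, -2): (2, 0) → (-3, -2); (-7, 0) → (-12, -2); (-6, -6) → (-11, -8)
T4 translate by (3, 6): (-3, -2) → (0, 4); (-12, -2) → (-9, 4); (-11, -8) → (-8, -2)
T5 reflect across y = 0: (0, 4) → (0, -4); (-9, 4) → (-9, -4); (-8, -2) → (-8, 2)
T6 translate by (-3, 2): (0, -4) → (-3, -2); (-9, -4) → (-12, -2); (-8, 2) → (-11, 4)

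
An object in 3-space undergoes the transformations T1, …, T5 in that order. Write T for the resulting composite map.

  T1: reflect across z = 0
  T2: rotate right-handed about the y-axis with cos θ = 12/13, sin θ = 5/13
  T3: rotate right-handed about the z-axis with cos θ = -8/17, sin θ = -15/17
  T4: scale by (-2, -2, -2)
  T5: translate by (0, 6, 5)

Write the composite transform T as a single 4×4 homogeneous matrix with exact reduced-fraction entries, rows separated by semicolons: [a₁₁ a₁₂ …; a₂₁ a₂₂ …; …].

T = [192/221 -30/17 -80/221 0; 360/221 16/17 -150/221 6; 10/13 0 24/13 5; 0 0 0 1]

T1 = [1 0 0 0; 0 1 0 0; 0 0 -1 0; 0 0 0 1]
T2·T1 = [12/13 0 -5/13 0; 0 1 0 0; -5/13 0 -12/13 0; 0 0 0 1]
T3·…·T1 = [-96/221 15/17 40/221 0; -180/221 -8/17 75/221 0; -5/13 0 -12/13 0; 0 0 0 1]
T4·…·T1 = [192/221 -30/17 -80/221 0; 360/221 16/17 -150/221 0; 10/13 0 24/13 0; 0 0 0 1]
T5·…·T1 = [192/221 -30/17 -80/221 0; 360/221 16/17 -150/221 6; 10/13 0 24/13 5; 0 0 0 1]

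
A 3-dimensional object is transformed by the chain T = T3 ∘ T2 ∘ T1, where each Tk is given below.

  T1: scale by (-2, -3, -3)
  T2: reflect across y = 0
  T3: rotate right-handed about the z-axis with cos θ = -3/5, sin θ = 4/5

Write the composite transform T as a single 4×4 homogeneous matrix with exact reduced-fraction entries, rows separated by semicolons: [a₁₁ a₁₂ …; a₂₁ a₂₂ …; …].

T1 = [-2 0 0 0; 0 -3 0 0; 0 0 -3 0; 0 0 0 1]
T2·T1 = [-2 0 0 0; 0 3 0 0; 0 0 -3 0; 0 0 0 1]
T3·…·T1 = [6/5 -12/5 0 0; -8/5 -9/5 0 0; 0 0 -3 0; 0 0 0 1]

T = [6/5 -12/5 0 0; -8/5 -9/5 0 0; 0 0 -3 0; 0 0 0 1]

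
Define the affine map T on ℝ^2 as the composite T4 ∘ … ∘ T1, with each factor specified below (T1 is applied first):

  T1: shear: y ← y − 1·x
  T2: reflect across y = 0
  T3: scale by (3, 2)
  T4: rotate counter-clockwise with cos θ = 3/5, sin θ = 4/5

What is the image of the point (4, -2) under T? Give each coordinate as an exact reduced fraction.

T1 shear: y ← y − 1·x: (4, -2) → (4, -6)
T2 reflect across y = 0: (4, -6) → (4, 6)
T3 scale by (3, 2): (4, 6) → (12, 12)
T4 rotate counter-clockwise with cos θ = 3/5, sin θ = 4/5: (12, 12) → (-12/5, 84/5)

T(p) = (-12/5, 84/5)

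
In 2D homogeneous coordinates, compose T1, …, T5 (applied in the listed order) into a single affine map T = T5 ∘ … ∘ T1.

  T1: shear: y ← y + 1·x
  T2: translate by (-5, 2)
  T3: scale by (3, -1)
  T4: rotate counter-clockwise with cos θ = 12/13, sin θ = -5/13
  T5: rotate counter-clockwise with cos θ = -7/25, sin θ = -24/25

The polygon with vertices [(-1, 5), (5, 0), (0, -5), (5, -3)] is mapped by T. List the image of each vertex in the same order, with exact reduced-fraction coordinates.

image vertices: (2154/325, 5778/325), (-1771/325, 1428/325), (3819/325, 3183/325), (-1012/325, 816/325)

T1 shear: y ← y + 1·x: (-1, 5) → (-1, 4); (5, 0) → (5, 5); (0, -5) → (0, -5); (5, -3) → (5, 2)
T2 translate by (-5, 2): (-1, 4) → (-6, 6); (5, 5) → (0, 7); (0, -5) → (-5, -3); (5, 2) → (0, 4)
T3 scale by (3, -1): (-6, 6) → (-18, -6); (0, 7) → (0, -7); (-5, -3) → (-15, 3); (0, 4) → (0, -4)
T4 rotate counter-clockwise with cos θ = 12/13, sin θ = -5/13: (-18, -6) → (-246/13, 18/13); (0, -7) → (-35/13, -84/13); (-15, 3) → (-165/13, 111/13); (0, -4) → (-20/13, -48/13)
T5 rotate counter-clockwise with cos θ = -7/25, sin θ = -24/25: (-246/13, 18/13) → (2154/325, 5778/325); (-35/13, -84/13) → (-1771/325, 1428/325); (-165/13, 111/13) → (3819/325, 3183/325); (-20/13, -48/13) → (-1012/325, 816/325)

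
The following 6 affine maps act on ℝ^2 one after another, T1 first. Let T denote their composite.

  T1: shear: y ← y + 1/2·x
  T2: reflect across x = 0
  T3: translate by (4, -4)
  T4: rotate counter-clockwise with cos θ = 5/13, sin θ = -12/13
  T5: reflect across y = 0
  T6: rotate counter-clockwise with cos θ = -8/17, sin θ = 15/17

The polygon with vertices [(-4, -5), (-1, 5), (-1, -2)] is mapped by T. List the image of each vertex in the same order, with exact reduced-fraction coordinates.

T1 shear: y ← y + 1/2·x: (-4, -5) → (-4, -7); (-1, 5) → (-1, 9/2); (-1, -2) → (-1, -5/2)
T2 reflect across x = 0: (-4, -7) → (4, -7); (-1, 9/2) → (1, 9/2); (-1, -5/2) → (1, -5/2)
T3 translate by (4, -4): (4, -7) → (8, -11); (1, 9/2) → (5, 1/2); (1, -5/2) → (5, -13/2)
T4 rotate counter-clockwise with cos θ = 5/13, sin θ = -12/13: (8, -11) → (-92/13, -151/13); (5, 1/2) → (31/13, -115/26); (5, -13/2) → (-53/13, -185/26)
T5 reflect across y = 0: (-92/13, -151/13) → (-92/13, 151/13); (31/13, -115/26) → (31/13, 115/26); (-53/13, -185/26) → (-53/13, 185/26)
T6 rotate counter-clockwise with cos θ = -8/17, sin θ = 15/17: (-92/13, 151/13) → (-1529/221, -2588/221); (31/13, 115/26) → (-2221/442, 5/221); (-53/13, 185/26) → (-1927/442, -1535/221)

image vertices: (-1529/221, -2588/221), (-2221/442, 5/221), (-1927/442, -1535/221)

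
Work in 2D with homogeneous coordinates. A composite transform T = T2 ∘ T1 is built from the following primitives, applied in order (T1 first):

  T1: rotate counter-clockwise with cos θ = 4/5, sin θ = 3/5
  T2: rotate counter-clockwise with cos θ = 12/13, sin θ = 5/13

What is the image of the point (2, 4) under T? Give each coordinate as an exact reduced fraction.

T(p) = (-158/65, 244/65)

T1 rotate counter-clockwise with cos θ = 4/5, sin θ = 3/5: (2, 4) → (-4/5, 22/5)
T2 rotate counter-clockwise with cos θ = 12/13, sin θ = 5/13: (-4/5, 22/5) → (-158/65, 244/65)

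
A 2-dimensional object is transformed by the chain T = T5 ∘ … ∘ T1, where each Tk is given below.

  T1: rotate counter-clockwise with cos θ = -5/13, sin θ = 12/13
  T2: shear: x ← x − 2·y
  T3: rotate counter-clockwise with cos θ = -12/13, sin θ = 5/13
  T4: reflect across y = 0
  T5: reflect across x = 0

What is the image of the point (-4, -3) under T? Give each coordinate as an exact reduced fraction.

T1 rotate counter-clockwise with cos θ = -5/13, sin θ = 12/13: (-4, -3) → (56/13, -33/13)
T2 shear: x ← x − 2·y: (56/13, -33/13) → (122/13, -33/13)
T3 rotate counter-clockwise with cos θ = -12/13, sin θ = 5/13: (122/13, -33/13) → (-1299/169, 1006/169)
T4 reflect across y = 0: (-1299/169, 1006/169) → (-1299/169, -1006/169)
T5 reflect across x = 0: (-1299/169, -1006/169) → (1299/169, -1006/169)

T(p) = (1299/169, -1006/169)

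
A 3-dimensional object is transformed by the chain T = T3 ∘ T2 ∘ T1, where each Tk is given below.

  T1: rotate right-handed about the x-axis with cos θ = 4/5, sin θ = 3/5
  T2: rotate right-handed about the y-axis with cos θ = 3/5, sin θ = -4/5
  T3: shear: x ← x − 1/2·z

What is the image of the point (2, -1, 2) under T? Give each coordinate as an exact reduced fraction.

T1 rotate right-handed about the x-axis with cos θ = 4/5, sin θ = 3/5: (2, -1, 2) → (2, -2, 1)
T2 rotate right-handed about the y-axis with cos θ = 3/5, sin θ = -4/5: (2, -2, 1) → (2/5, -2, 11/5)
T3 shear: x ← x − 1/2·z: (2/5, -2, 11/5) → (-7/10, -2, 11/5)

T(p) = (-7/10, -2, 11/5)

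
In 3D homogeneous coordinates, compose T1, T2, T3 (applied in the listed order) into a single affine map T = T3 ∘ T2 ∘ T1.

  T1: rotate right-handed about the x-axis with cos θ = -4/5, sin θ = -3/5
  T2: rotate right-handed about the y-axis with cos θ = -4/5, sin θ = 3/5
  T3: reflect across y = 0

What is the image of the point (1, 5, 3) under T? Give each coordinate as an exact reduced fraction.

T1 rotate right-handed about the x-axis with cos θ = -4/5, sin θ = -3/5: (1, 5, 3) → (1, -11/5, -27/5)
T2 rotate right-handed about the y-axis with cos θ = -4/5, sin θ = 3/5: (1, -11/5, -27/5) → (-101/25, -11/5, 93/25)
T3 reflect across y = 0: (-101/25, -11/5, 93/25) → (-101/25, 11/5, 93/25)

T(p) = (-101/25, 11/5, 93/25)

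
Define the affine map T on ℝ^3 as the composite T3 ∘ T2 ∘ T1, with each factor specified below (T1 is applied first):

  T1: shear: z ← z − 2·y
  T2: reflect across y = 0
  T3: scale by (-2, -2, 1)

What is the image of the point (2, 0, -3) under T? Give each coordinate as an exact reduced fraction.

T1 shear: z ← z − 2·y: (2, 0, -3) → (2, 0, -3)
T2 reflect across y = 0: (2, 0, -3) → (2, 0, -3)
T3 scale by (-2, -2, 1): (2, 0, -3) → (-4, 0, -3)

T(p) = (-4, 0, -3)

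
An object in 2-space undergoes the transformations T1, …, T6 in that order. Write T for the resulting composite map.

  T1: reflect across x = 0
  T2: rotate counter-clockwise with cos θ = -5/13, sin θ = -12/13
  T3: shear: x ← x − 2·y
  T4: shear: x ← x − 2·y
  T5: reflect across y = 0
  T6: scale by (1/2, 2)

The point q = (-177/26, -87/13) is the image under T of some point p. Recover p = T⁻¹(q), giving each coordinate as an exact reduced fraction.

T1 = [-1 0 0; 0 1 0; 0 0 1]
T2·T1 = [5/13 12/13 0; 12/13 -5/13 0; 0 0 1]
T3·…·T1 = [-19/13 22/13 0; 12/13 -5/13 0; 0 0 1]
T4·…·T1 = [-43/13 32/13 0; 12/13 -5/13 0; 0 0 1]
T5·…·T1 = [-43/13 32/13 0; -12/13 5/13 0; 0 0 1]
T6·…·T1 = [-43/26 16/13 0; -24/13 10/13 0; 0 0 1]
det M = 1; M⁻¹ = [10/13 -16/13 0; 24/13 -43/26 0; 0 0 1]
M⁻¹ · (-177/26, -87/13)ᵀ = (3, -3/2)ᵀ

p = (3, -3/2)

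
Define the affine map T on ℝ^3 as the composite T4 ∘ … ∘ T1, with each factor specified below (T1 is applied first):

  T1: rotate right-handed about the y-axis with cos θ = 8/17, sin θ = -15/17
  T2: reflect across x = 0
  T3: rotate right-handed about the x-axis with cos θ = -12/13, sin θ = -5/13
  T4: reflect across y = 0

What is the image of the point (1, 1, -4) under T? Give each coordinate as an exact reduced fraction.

T1 rotate right-handed about the y-axis with cos θ = 8/17, sin θ = -15/17: (1, 1, -4) → (4, 1, -1)
T2 reflect across x = 0: (4, 1, -1) → (-4, 1, -1)
T3 rotate right-handed about the x-axis with cos θ = -12/13, sin θ = -5/13: (-4, 1, -1) → (-4, -17/13, 7/13)
T4 reflect across y = 0: (-4, -17/13, 7/13) → (-4, 17/13, 7/13)

T(p) = (-4, 17/13, 7/13)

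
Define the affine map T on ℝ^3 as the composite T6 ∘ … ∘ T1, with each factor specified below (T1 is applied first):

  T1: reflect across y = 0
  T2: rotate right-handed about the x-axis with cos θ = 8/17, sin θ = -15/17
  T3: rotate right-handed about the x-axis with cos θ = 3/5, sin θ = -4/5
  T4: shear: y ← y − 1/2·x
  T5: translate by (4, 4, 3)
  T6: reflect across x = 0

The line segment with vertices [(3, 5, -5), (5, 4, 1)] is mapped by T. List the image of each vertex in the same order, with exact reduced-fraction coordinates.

image vertices: (-7, 3/34, 164/17), (-9, 41/10, 31/5)

T1 reflect across y = 0: (3, 5, -5) → (3, -5, -5); (5, 4, 1) → (5, -4, 1)
T2 rotate right-handed about the x-axis with cos θ = 8/17, sin θ = -15/17: (3, -5, -5) → (3, -115/17, 35/17); (5, -4, 1) → (5, -1, 4)
T3 rotate right-handed about the x-axis with cos θ = 3/5, sin θ = -4/5: (3, -115/17, 35/17) → (3, -41/17, 113/17); (5, -1, 4) → (5, 13/5, 16/5)
T4 shear: y ← y − 1/2·x: (3, -41/17, 113/17) → (3, -133/34, 113/17); (5, 13/5, 16/5) → (5, 1/10, 16/5)
T5 translate by (4, 4, 3): (3, -133/34, 113/17) → (7, 3/34, 164/17); (5, 1/10, 16/5) → (9, 41/10, 31/5)
T6 reflect across x = 0: (7, 3/34, 164/17) → (-7, 3/34, 164/17); (9, 41/10, 31/5) → (-9, 41/10, 31/5)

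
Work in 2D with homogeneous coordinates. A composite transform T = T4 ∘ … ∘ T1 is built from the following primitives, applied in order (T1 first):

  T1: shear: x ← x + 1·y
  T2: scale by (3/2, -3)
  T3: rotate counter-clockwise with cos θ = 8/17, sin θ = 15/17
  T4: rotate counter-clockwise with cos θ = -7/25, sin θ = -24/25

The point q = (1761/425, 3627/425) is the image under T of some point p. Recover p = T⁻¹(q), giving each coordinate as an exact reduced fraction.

p = (1, -3)

T1 = [1 1 0; 0 1 0; 0 0 1]
T2·T1 = [3/2 3/2 0; 0 -3 0; 0 0 1]
T3·…·T1 = [12/17 57/17 0; 45/34 -3/34 0; 0 0 1]
T4·…·T1 = [456/425 -87/85 0; -891/850 -543/170 0; 0 0 1]
det M = -9/2; M⁻¹ = [181/255 -58/255 0; -99/425 -304/1275 0; 0 0 1]
M⁻¹ · (1761/425, 3627/425)ᵀ = (1, -3)ᵀ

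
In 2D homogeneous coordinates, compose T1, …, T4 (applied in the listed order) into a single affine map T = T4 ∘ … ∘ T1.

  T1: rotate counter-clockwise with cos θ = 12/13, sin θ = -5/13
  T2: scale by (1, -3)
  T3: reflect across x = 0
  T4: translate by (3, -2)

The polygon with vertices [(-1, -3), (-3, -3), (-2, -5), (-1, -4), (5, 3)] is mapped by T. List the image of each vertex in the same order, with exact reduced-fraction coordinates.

T1 rotate counter-clockwise with cos θ = 12/13, sin θ = -5/13: (-1, -3) → (-27/13, -31/13); (-3, -3) → (-51/13, -21/13); (-2, -5) → (-49/13, -50/13); (-1, -4) → (-32/13, -43/13); (5, 3) → (75/13, 11/13)
T2 scale by (1, -3): (-27/13, -31/13) → (-27/13, 93/13); (-51/13, -21/13) → (-51/13, 63/13); (-49/13, -50/13) → (-49/13, 150/13); (-32/13, -43/13) → (-32/13, 129/13); (75/13, 11/13) → (75/13, -33/13)
T3 reflect across x = 0: (-27/13, 93/13) → (27/13, 93/13); (-51/13, 63/13) → (51/13, 63/13); (-49/13, 150/13) → (49/13, 150/13); (-32/13, 129/13) → (32/13, 129/13); (75/13, -33/13) → (-75/13, -33/13)
T4 translate by (3, -2): (27/13, 93/13) → (66/13, 67/13); (51/13, 63/13) → (90/13, 37/13); (49/13, 150/13) → (88/13, 124/13); (32/13, 129/13) → (71/13, 103/13); (-75/13, -33/13) → (-36/13, -59/13)

image vertices: (66/13, 67/13), (90/13, 37/13), (88/13, 124/13), (71/13, 103/13), (-36/13, -59/13)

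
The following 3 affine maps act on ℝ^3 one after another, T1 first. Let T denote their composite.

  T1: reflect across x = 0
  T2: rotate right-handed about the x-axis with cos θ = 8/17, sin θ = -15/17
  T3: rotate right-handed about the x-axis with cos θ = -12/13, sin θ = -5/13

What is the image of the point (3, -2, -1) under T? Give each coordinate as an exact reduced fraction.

T(p) = (-3, 482/221, -109/221)

T1 reflect across x = 0: (3, -2, -1) → (-3, -2, -1)
T2 rotate right-handed about the x-axis with cos θ = 8/17, sin θ = -15/17: (-3, -2, -1) → (-3, -31/17, 22/17)
T3 rotate right-handed about the x-axis with cos θ = -12/13, sin θ = -5/13: (-3, -31/17, 22/17) → (-3, 482/221, -109/221)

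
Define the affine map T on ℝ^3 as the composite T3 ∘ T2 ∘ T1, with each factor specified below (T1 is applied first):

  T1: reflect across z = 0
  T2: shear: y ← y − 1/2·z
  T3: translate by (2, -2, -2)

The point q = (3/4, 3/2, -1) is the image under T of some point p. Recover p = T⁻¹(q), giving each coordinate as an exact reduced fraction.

T1 = [1 0 0 0; 0 1 0 0; 0 0 -1 0; 0 0 0 1]
T2·T1 = [1 0 0 0; 0 1 1/2 0; 0 0 -1 0; 0 0 0 1]
T3·…·T1 = [1 0 0 2; 0 1 1/2 -2; 0 0 -1 -2; 0 0 0 1]
det M = -1; M⁻¹ = [1 0 0 -2; 0 1 1/2 3; 0 0 -1 -2; 0 0 0 1]
M⁻¹ · (3/4, 3/2, -1)ᵀ = (-5/4, 4, -1)ᵀ

p = (-5/4, 4, -1)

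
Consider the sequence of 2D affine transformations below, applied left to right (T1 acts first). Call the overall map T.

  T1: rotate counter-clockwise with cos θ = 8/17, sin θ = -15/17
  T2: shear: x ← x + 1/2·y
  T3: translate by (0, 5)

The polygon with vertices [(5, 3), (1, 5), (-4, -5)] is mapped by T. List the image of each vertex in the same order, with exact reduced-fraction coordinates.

T1 rotate counter-clockwise with cos θ = 8/17, sin θ = -15/17: (5, 3) → (5, -3); (1, 5) → (83/17, 25/17); (-4, -5) → (-107/17, 20/17)
T2 shear: x ← x + 1/2·y: (5, -3) → (7/2, -3); (83/17, 25/17) → (191/34, 25/17); (-107/17, 20/17) → (-97/17, 20/17)
T3 translate by (0, 5): (7/2, -3) → (7/2, 2); (191/34, 25/17) → (191/34, 110/17); (-97/17, 20/17) → (-97/17, 105/17)

image vertices: (7/2, 2), (191/34, 110/17), (-97/17, 105/17)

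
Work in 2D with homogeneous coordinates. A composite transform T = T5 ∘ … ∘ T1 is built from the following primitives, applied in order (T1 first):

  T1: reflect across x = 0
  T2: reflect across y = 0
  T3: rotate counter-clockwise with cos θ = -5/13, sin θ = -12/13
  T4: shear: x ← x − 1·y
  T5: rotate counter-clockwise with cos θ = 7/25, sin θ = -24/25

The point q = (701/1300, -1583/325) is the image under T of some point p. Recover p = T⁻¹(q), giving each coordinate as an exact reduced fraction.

p = (3/4, -4)

T1 = [-1 0 0; 0 1 0; 0 0 1]
T2·T1 = [-1 0 0; 0 -1 0; 0 0 1]
T3·…·T1 = [5/13 -12/13 0; 12/13 5/13 0; 0 0 1]
T4·…·T1 = [-7/13 -17/13 0; 12/13 5/13 0; 0 0 1]
T5·…·T1 = [239/325 1/325 0; 252/325 443/325 0; 0 0 1]
det M = 1; M⁻¹ = [443/325 -1/325 0; -252/325 239/325 0; 0 0 1]
M⁻¹ · (701/1300, -1583/325)ᵀ = (3/4, -4)ᵀ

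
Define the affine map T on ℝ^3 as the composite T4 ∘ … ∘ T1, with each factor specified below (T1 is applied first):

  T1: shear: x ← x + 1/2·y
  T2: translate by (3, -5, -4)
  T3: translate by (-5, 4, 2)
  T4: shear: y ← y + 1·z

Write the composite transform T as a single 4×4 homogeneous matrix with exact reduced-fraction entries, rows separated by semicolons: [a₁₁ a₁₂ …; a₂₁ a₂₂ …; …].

T1 = [1 1/2 0 0; 0 1 0 0; 0 0 1 0; 0 0 0 1]
T2·T1 = [1 1/2 0 3; 0 1 0 -5; 0 0 1 -4; 0 0 0 1]
T3·…·T1 = [1 1/2 0 -2; 0 1 0 -1; 0 0 1 -2; 0 0 0 1]
T4·…·T1 = [1 1/2 0 -2; 0 1 1 -3; 0 0 1 -2; 0 0 0 1]

T = [1 1/2 0 -2; 0 1 1 -3; 0 0 1 -2; 0 0 0 1]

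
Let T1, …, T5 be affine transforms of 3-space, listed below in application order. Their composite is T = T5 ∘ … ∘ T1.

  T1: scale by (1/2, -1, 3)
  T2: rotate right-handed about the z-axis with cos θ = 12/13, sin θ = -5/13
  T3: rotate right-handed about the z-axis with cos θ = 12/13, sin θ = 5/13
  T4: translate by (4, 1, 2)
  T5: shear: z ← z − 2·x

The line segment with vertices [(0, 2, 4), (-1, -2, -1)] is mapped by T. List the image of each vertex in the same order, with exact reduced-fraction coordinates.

image vertices: (4, -1, 6), (7/2, 3, -8)

T1 scale by (1/2, -1, 3): (0, 2, 4) → (0, -2, 12); (-1, -2, -1) → (-1/2, 2, -3)
T2 rotate right-handed about the z-axis with cos θ = 12/13, sin θ = -5/13: (0, -2, 12) → (-10/13, -24/13, 12); (-1/2, 2, -3) → (4/13, 53/26, -3)
T3 rotate right-handed about the z-axis with cos θ = 12/13, sin θ = 5/13: (-10/13, -24/13, 12) → (0, -2, 12); (4/13, 53/26, -3) → (-1/2, 2, -3)
T4 translate by (4, 1, 2): (0, -2, 12) → (4, -1, 14); (-1/2, 2, -3) → (7/2, 3, -1)
T5 shear: z ← z − 2·x: (4, -1, 14) → (4, -1, 6); (7/2, 3, -1) → (7/2, 3, -8)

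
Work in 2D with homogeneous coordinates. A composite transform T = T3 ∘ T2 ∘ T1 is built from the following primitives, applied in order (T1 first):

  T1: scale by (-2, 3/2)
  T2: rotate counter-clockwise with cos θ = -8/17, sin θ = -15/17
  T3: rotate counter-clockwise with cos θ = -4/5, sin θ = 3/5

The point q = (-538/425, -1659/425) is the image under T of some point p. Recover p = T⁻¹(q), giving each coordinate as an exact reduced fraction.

p = (7/5, -2)

T1 = [-2 0 0; 0 3/2 0; 0 0 1]
T2·T1 = [16/17 45/34 0; 30/17 -12/17 0; 0 0 1]
T3·…·T1 = [-154/85 -54/85 0; -72/85 231/170 0; 0 0 1]
det M = -3; M⁻¹ = [-77/170 -18/85 0; -24/85 154/255 0; 0 0 1]
M⁻¹ · (-538/425, -1659/425)ᵀ = (7/5, -2)ᵀ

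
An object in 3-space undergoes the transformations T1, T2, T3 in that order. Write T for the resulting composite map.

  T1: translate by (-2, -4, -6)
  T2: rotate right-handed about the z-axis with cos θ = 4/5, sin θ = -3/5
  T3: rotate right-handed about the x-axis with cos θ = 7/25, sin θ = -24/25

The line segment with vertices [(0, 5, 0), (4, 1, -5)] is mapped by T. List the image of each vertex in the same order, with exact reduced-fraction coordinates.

T1 translate by (-2, -4, -6): (0, 5, 0) → (-2, 1, -6); (4, 1, -5) → (2, -3, -11)
T2 rotate right-handed about the z-axis with cos θ = 4/5, sin θ = -3/5: (-2, 1, -6) → (-1, 2, -6); (2, -3, -11) → (-1/5, -18/5, -11)
T3 rotate right-handed about the x-axis with cos θ = 7/25, sin θ = -24/25: (-1, 2, -6) → (-1, -26/5, -18/5); (-1/5, -18/5, -11) → (-1/5, -1446/125, 47/125)

image vertices: (-1, -26/5, -18/5), (-1/5, -1446/125, 47/125)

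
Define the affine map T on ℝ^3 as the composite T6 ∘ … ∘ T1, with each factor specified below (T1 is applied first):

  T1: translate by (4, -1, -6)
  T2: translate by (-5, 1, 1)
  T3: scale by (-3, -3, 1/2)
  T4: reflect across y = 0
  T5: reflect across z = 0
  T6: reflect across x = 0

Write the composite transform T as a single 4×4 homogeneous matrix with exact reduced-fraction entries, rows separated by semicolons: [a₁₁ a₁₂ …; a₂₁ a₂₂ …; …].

T1 = [1 0 0 4; 0 1 0 -1; 0 0 1 -6; 0 0 0 1]
T2·T1 = [1 0 0 -1; 0 1 0 0; 0 0 1 -5; 0 0 0 1]
T3·…·T1 = [-3 0 0 3; 0 -3 0 0; 0 0 1/2 -5/2; 0 0 0 1]
T4·…·T1 = [-3 0 0 3; 0 3 0 0; 0 0 1/2 -5/2; 0 0 0 1]
T5·…·T1 = [-3 0 0 3; 0 3 0 0; 0 0 -1/2 5/2; 0 0 0 1]
T6·…·T1 = [3 0 0 -3; 0 3 0 0; 0 0 -1/2 5/2; 0 0 0 1]

T = [3 0 0 -3; 0 3 0 0; 0 0 -1/2 5/2; 0 0 0 1]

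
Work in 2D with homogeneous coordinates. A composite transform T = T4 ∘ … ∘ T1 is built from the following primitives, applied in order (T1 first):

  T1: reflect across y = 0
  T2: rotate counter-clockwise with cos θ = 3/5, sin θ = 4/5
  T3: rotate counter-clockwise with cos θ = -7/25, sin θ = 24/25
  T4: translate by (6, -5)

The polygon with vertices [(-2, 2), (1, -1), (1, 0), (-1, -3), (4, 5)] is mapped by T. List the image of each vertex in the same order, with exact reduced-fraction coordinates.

image vertices: (1072/125, -479/125), (589/125, -698/125), (633/125, -581/125), (147/25, -204/25), (502/125, 136/125)

T1 reflect across y = 0: (-2, 2) → (-2, -2); (1, -1) → (1, 1); (1, 0) → (1, 0); (-1, -3) → (-1, 3); (4, 5) → (4, -5)
T2 rotate counter-clockwise with cos θ = 3/5, sin θ = 4/5: (-2, -2) → (2/5, -14/5); (1, 1) → (-1/5, 7/5); (1, 0) → (3/5, 4/5); (-1, 3) → (-3, 1); (4, -5) → (32/5, 1/5)
T3 rotate counter-clockwise with cos θ = -7/25, sin θ = 24/25: (2/5, -14/5) → (322/125, 146/125); (-1/5, 7/5) → (-161/125, -73/125); (3/5, 4/5) → (-117/125, 44/125); (-3, 1) → (-3/25, -79/25); (32/5, 1/5) → (-248/125, 761/125)
T4 translate by (6, -5): (322/125, 146/125) → (1072/125, -479/125); (-161/125, -73/125) → (589/125, -698/125); (-117/125, 44/125) → (633/125, -581/125); (-3/25, -79/25) → (147/25, -204/25); (-248/125, 761/125) → (502/125, 136/125)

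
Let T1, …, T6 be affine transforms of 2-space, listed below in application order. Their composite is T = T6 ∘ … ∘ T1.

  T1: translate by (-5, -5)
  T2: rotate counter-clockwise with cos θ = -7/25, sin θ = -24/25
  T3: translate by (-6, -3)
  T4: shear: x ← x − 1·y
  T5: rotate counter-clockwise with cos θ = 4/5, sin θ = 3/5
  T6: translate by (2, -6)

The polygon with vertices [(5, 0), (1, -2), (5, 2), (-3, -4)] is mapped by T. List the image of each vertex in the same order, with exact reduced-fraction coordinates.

T1 translate by (-5, -5): (5, 0) → (0, -5); (1, -2) → (-4, -7); (5, 2) → (0, -3); (-3, -4) → (-8, -9)
T2 rotate counter-clockwise with cos θ = -7/25, sin θ = -24/25: (0, -5) → (-24/5, 7/5); (-4, -7) → (-28/5, 29/5); (0, -3) → (-72/25, 21/25); (-8, -9) → (-32/5, 51/5)
T3 translate by (-6, -3): (-24/5, 7/5) → (-54/5, -8/5); (-28/5, 29/5) → (-58/5, 14/5); (-72/25, 21/25) → (-222/25, -54/25); (-32/5, 51/5) → (-62/5, 36/5)
T4 shear: x ← x − 1·y: (-54/5, -8/5) → (-46/5, -8/5); (-58/5, 14/5) → (-72/5, 14/5); (-222/25, -54/25) → (-168/25, -54/25); (-62/5, 36/5) → (-98/5, 36/5)
T5 rotate counter-clockwise with cos θ = 4/5, sin θ = 3/5: (-46/5, -8/5) → (-32/5, -34/5); (-72/5, 14/5) → (-66/5, -32/5); (-168/25, -54/25) → (-102/25, -144/25); (-98/5, 36/5) → (-20, -6)
T6 translate by (2, -6): (-32/5, -34/5) → (-22/5, -64/5); (-66/5, -32/5) → (-56/5, -62/5); (-102/25, -144/25) → (-52/25, -294/25); (-20, -6) → (-18, -12)

image vertices: (-22/5, -64/5), (-56/5, -62/5), (-52/25, -294/25), (-18, -12)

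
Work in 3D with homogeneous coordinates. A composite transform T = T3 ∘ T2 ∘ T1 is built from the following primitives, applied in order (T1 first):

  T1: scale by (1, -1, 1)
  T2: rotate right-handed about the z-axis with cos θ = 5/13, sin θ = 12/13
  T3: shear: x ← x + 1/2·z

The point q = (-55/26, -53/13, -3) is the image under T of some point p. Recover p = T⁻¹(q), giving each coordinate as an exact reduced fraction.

p = (-4, 1, -3)

T1 = [1 0 0 0; 0 -1 0 0; 0 0 1 0; 0 0 0 1]
T2·T1 = [5/13 12/13 0 0; 12/13 -5/13 0 0; 0 0 1 0; 0 0 0 1]
T3·…·T1 = [5/13 12/13 1/2 0; 12/13 -5/13 0 0; 0 0 1 0; 0 0 0 1]
det M = -1; M⁻¹ = [5/13 12/13 -5/26 0; 12/13 -5/13 -6/13 0; 0 0 1 0; 0 0 0 1]
M⁻¹ · (-55/26, -53/13, -3)ᵀ = (-4, 1, -3)ᵀ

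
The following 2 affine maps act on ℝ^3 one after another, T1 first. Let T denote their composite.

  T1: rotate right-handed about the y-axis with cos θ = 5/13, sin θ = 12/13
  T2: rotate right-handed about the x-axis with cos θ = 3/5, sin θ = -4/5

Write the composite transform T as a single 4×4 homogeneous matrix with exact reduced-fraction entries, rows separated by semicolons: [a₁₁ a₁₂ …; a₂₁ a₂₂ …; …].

T1 = [5/13 0 12/13 0; 0 1 0 0; -12/13 0 5/13 0; 0 0 0 1]
T2·T1 = [5/13 0 12/13 0; -48/65 3/5 4/13 0; -36/65 -4/5 3/13 0; 0 0 0 1]

T = [5/13 0 12/13 0; -48/65 3/5 4/13 0; -36/65 -4/5 3/13 0; 0 0 0 1]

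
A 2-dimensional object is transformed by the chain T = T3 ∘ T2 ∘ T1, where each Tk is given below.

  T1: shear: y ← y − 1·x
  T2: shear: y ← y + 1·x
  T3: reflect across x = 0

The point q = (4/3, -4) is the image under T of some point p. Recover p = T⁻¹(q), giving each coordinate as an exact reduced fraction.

p = (-4/3, -4)

T1 = [1 0 0; -1 1 0; 0 0 1]
T2·T1 = [1 0 0; 0 1 0; 0 0 1]
T3·…·T1 = [-1 0 0; 0 1 0; 0 0 1]
det M = -1; M⁻¹ = [-1 0 0; 0 1 0; 0 0 1]
M⁻¹ · (4/3, -4)ᵀ = (-4/3, -4)ᵀ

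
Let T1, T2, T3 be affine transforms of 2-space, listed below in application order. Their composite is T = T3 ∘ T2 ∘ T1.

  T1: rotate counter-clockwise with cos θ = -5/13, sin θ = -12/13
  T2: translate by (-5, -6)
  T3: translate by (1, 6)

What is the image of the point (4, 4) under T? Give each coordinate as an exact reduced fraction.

T1 rotate counter-clockwise with cos θ = -5/13, sin θ = -12/13: (4, 4) → (28/13, -68/13)
T2 translate by (-5, -6): (28/13, -68/13) → (-37/13, -146/13)
T3 translate by (1, 6): (-37/13, -146/13) → (-24/13, -68/13)

T(p) = (-24/13, -68/13)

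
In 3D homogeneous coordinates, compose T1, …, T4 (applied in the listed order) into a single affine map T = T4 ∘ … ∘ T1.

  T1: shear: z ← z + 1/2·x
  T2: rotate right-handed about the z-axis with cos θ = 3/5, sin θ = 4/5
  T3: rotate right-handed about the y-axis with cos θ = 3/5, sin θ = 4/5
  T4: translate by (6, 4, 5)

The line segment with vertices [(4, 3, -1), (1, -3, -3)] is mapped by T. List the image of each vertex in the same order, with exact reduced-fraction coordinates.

image vertices: (34/5, 9, 28/5), (29/5, 3, 11/10)

T1 shear: z ← z + 1/2·x: (4, 3, -1) → (4, 3, 1); (1, -3, -3) → (1, -3, -5/2)
T2 rotate right-handed about the z-axis with cos θ = 3/5, sin θ = 4/5: (4, 3, 1) → (0, 5, 1); (1, -3, -5/2) → (3, -1, -5/2)
T3 rotate right-handed about the y-axis with cos θ = 3/5, sin θ = 4/5: (0, 5, 1) → (4/5, 5, 3/5); (3, -1, -5/2) → (-1/5, -1, -39/10)
T4 translate by (6, 4, 5): (4/5, 5, 3/5) → (34/5, 9, 28/5); (-1/5, -1, -39/10) → (29/5, 3, 11/10)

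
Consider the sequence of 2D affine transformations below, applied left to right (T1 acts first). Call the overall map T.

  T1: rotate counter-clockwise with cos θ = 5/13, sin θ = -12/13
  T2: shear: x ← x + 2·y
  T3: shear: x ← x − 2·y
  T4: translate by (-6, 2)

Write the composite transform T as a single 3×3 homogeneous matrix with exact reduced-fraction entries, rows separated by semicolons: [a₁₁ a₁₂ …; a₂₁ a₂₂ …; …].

T1 = [5/13 12/13 0; -12/13 5/13 0; 0 0 1]
T2·T1 = [-19/13 22/13 0; -12/13 5/13 0; 0 0 1]
T3·…·T1 = [5/13 12/13 0; -12/13 5/13 0; 0 0 1]
T4·…·T1 = [5/13 12/13 -6; -12/13 5/13 2; 0 0 1]

T = [5/13 12/13 -6; -12/13 5/13 2; 0 0 1]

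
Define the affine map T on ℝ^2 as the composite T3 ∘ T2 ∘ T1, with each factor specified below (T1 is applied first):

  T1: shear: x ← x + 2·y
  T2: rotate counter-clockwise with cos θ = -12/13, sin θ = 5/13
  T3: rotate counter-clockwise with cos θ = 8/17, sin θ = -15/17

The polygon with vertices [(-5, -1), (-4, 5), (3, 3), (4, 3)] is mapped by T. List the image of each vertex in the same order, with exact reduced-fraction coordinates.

image vertices: (367/221, -1519/221), (-1226/221, 1215/221), (-849/221, 1917/221), (-870/221, 2137/221)

T1 shear: x ← x + 2·y: (-5, -1) → (-7, -1); (-4, 5) → (6, 5); (3, 3) → (9, 3); (4, 3) → (10, 3)
T2 rotate counter-clockwise with cos θ = -12/13, sin θ = 5/13: (-7, -1) → (89/13, -23/13); (6, 5) → (-97/13, -30/13); (9, 3) → (-123/13, 9/13); (10, 3) → (-135/13, 14/13)
T3 rotate counter-clockwise with cos θ = 8/17, sin θ = -15/17: (89/13, -23/13) → (367/221, -1519/221); (-97/13, -30/13) → (-1226/221, 1215/221); (-123/13, 9/13) → (-849/221, 1917/221); (-135/13, 14/13) → (-870/221, 2137/221)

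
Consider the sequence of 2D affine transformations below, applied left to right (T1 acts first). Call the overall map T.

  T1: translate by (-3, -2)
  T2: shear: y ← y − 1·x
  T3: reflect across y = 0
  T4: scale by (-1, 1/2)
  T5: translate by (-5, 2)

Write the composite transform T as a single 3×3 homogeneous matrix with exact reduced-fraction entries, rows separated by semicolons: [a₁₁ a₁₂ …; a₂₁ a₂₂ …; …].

T1 = [1 0 -3; 0 1 -2; 0 0 1]
T2·T1 = [1 0 -3; -1 1 1; 0 0 1]
T3·…·T1 = [1 0 -3; 1 -1 -1; 0 0 1]
T4·…·T1 = [-1 0 3; 1/2 -1/2 -1/2; 0 0 1]
T5·…·T1 = [-1 0 -2; 1/2 -1/2 3/2; 0 0 1]

T = [-1 0 -2; 1/2 -1/2 3/2; 0 0 1]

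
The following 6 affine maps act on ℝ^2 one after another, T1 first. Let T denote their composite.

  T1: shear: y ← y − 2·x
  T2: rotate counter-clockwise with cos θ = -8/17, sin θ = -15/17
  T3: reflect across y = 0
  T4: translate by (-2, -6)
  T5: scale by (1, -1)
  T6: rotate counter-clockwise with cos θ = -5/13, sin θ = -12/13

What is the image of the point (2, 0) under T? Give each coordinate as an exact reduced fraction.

T(p) = (1798/221, 800/221)

T1 shear: y ← y − 2·x: (2, 0) → (2, -4)
T2 rotate counter-clockwise with cos θ = -8/17, sin θ = -15/17: (2, -4) → (-76/17, 2/17)
T3 reflect across y = 0: (-76/17, 2/17) → (-76/17, -2/17)
T4 translate by (-2, -6): (-76/17, -2/17) → (-110/17, -104/17)
T5 scale by (1, -1): (-110/17, -104/17) → (-110/17, 104/17)
T6 rotate counter-clockwise with cos θ = -5/13, sin θ = -12/13: (-110/17, 104/17) → (1798/221, 800/221)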